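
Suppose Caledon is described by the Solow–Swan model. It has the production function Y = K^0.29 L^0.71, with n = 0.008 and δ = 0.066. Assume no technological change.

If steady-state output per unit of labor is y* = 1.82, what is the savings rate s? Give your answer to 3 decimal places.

At the steady state, Δk = 0, so s·k^α = (n + δ)·k.
Since y* = [s/(n + δ)]^(α/(1−α)), we have s/(n + δ) = (y*)^((1−α)/α) = 1.82^2.4483 = 4.3324.
Therefore s = 4.3324 × (n + δ) = 4.3324 × 0.074 = 0.3206.

s ≈ 0.321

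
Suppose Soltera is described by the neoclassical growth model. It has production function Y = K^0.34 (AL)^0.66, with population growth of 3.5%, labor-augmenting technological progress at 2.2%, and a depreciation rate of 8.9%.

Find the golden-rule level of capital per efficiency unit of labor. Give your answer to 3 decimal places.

The golden rule sets f'(k) = n + g + δ, i.e. α·k^(α−1) = n + g + δ.
So k^(1−α) = α / (n + g + δ) = 0.34 / 0.146 = 2.3288.
k_gold = 2.3288^(1/0.66) ≈ 3.5997

k_gold ≈ 3.600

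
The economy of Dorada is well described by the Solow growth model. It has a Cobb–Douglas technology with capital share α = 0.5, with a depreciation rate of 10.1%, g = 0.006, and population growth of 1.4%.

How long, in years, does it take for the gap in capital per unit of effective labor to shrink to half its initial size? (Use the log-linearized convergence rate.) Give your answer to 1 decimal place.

t_½ ≈ 11.5 years

Near the steady state the convergence rate is λ = (1 − α)(n + g + δ).
λ = (1 − 0.5) × 0.121 = 0.5 × 0.121 = 0.0605
Half-life = ln 2 / λ = 0.6931 / 0.0605 ≈ 11.46 years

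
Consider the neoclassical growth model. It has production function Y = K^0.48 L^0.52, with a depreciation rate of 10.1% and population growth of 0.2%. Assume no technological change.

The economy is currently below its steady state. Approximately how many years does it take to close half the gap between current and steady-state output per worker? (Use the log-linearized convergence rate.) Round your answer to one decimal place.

Near the steady state the convergence rate is λ = (1 − α)(n + δ).
λ = (1 − 0.48) × 0.103 = 0.52 × 0.103 = 0.05356
Half-life = ln 2 / λ = 0.6931 / 0.05356 ≈ 12.94 years

about 12.9 years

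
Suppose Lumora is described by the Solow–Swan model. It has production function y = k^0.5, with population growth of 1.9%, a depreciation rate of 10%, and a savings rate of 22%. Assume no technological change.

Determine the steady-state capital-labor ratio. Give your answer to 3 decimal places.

k* = 3.418

Steady state requires s·f(k) = (n + δ)·k, i.e. s·k^α = (n + δ)·k.
Dividing both sides by k: k^(1−α) = s / (n + δ).
k^0.5 = 0.22 / (0.019 + 0.100) = 0.22 / 0.119 = 1.8487
k* = 1.8487^(1/0.5) ≈ 3.4177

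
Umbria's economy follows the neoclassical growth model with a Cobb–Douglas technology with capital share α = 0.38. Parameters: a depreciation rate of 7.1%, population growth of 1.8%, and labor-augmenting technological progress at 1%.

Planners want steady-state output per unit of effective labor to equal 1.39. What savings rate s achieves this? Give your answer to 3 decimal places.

s ≈ 0.169

In steady state, investment equals break-even investment: s·k^α = (n + g + δ)·k.
Since y* = [s/(n + g + δ)]^(α/(1−α)), we have s/(n + g + δ) = (y*)^((1−α)/α) = 1.39^1.6316 = 1.7114.
Therefore s = 1.7114 × (n + g + δ) = 1.7114 × 0.099 = 0.1694.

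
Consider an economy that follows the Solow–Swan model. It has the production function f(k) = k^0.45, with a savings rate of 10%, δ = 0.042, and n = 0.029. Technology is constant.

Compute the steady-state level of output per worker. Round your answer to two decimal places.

Steady state requires s·f(k) = (n + δ)·k, i.e. s·k^α = (n + δ)·k.
Rearranging, k^(1−α) = s / (n + δ).
k^0.55 = 0.10 / (0.029 + 0.042) = 0.10 / 0.071 = 1.4085
k* = 1.4085^(1/0.55) ≈ 1.8641
y* = (k*)^α = 1.8641^0.45 ≈ 1.3235

y* = 1.32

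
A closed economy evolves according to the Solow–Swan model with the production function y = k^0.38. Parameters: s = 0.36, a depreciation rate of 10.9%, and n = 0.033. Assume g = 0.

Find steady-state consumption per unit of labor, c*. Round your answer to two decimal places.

In steady state, investment equals break-even investment: s·k^α = (n + δ)·k.
Rearranging, k^(1−α) = s / (n + δ).
k^0.62 = 0.36 / (0.033 + 0.109) = 0.36 / 0.142 = 2.5352
k* = 2.5352^(1/0.62) ≈ 4.4837
y* = (k*)^α = 4.4837^0.38 ≈ 1.7686
c* = (1 − s)·y* = (1 − 0.36) × 1.7686 ≈ 1.1319

c* ≈ 1.13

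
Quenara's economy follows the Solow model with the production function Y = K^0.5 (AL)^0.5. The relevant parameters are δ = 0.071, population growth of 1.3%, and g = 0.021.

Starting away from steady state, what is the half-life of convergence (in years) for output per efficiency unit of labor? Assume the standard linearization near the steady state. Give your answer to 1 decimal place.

Near the steady state the convergence rate is λ = (1 − α)(n + g + δ).
λ = (1 − 0.5) × 0.105 = 0.5 × 0.105 = 0.0525
Half-life = ln 2 / λ = 0.6931 / 0.0525 ≈ 13.20 years

t_½ ≈ 13.2 years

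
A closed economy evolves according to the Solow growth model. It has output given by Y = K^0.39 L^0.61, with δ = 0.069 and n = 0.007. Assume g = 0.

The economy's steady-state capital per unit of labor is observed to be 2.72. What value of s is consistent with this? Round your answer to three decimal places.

s ≈ 0.140

Steady state requires s·f(k) = (n + δ)·k, i.e. s·k^α = (n + δ)·k.
So s / (n + δ) = (k*)^(1−α) = 2.72^0.61 = 1.8411.
Therefore s = 1.8411 × (n + δ) = 1.8411 × 0.076 = 0.1399.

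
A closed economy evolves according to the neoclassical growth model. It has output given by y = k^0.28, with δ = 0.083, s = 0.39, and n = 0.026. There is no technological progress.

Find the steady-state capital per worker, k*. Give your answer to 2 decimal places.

k* ≈ 5.87

Steady state requires s·f(k) = (n + δ)·k, i.e. s·k^α = (n + δ)·k.
Rearranging, k^(1−α) = s / (n + δ).
k^0.72 = 0.39 / (0.026 + 0.083) = 0.39 / 0.109 = 3.5780
k* = 3.5780^(1/0.72) ≈ 5.8741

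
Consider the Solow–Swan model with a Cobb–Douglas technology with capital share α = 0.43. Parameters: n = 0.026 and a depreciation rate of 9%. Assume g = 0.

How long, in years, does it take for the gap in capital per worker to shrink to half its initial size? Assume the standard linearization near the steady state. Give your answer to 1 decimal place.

Near the steady state the convergence rate is λ = (1 − α)(n + δ).
λ = (1 − 0.43) × 0.116 = 0.57 × 0.116 = 0.06612
Half-life = ln 2 / λ = 0.6931 / 0.06612 ≈ 10.48 years

half-life ≈ 10.5 years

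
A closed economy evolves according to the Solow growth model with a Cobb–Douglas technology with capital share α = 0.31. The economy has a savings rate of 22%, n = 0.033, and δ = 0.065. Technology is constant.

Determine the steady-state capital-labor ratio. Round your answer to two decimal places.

In steady state, investment equals break-even investment: s·k^α = (n + δ)·k.
Dividing both sides by k: k^(1−α) = s / (n + δ).
k^0.69 = 0.22 / (0.033 + 0.065) = 0.22 / 0.098 = 2.2449
k* = 2.2449^(1/0.69) ≈ 3.2284

k* = 3.23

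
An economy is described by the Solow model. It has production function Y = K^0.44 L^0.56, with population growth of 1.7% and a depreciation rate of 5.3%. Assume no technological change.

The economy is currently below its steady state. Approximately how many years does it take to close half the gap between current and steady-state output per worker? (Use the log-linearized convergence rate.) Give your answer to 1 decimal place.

Near the steady state the convergence rate is λ = (1 − α)(n + δ).
λ = (1 − 0.44) × 0.070 = 0.56 × 0.070 = 0.0392
Half-life = ln 2 / λ = 0.6931 / 0.0392 ≈ 17.68 years

about 17.7 years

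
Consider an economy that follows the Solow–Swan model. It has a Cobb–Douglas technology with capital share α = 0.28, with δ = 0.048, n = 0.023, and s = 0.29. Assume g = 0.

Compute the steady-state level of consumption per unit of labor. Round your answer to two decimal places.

At the steady state, Δk = 0, so s·k^α = (n + δ)·k.
Rearranging, k^(1−α) = s / (n + δ).
k^0.72 = 0.29 / (0.023 + 0.048) = 0.29 / 0.071 = 4.0845
k* = 4.0845^(1/0.72) ≈ 7.0600
y* = (k*)^α = 7.0600^0.28 ≈ 1.7285
c* = (1 − s)·y* = (1 − 0.29) × 1.7285 ≈ 1.2272

c* ≈ 1.23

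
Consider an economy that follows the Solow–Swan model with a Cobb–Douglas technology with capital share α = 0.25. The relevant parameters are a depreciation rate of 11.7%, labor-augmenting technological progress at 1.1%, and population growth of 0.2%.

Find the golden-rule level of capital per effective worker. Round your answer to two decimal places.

The golden rule sets f'(k) = n + g + δ, i.e. α·k^(α−1) = n + g + δ.
So k^(1−α) = α / (n + g + δ) = 0.25 / 0.130 = 1.9231.
k_gold = 1.9231^(1/0.75) ≈ 2.3915

k_gold ≈ 2.39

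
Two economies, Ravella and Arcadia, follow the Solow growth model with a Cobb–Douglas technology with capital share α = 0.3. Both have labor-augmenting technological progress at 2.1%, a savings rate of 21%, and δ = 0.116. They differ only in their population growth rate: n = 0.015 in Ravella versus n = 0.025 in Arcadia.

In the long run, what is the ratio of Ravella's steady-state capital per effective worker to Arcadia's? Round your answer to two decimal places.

Steady-state k* = [s/(n + g + δ)]^(1/(1−α)), so the ratio is [ (s_R/(n + g + δ)_R) / (s_A/(n + g + δ)_A) ]^1.4286.
s_R/(n + g + δ)_R = 0.21/0.152 = 1.3816; s_A/(n + g + δ)_A = 0.21/0.162 = 1.2963.
Ratio = (1.3816/1.2963)^1.4286 = 1.0658^1.4286 ≈ 1.0953

k*_R / k*_A ≈ 1.10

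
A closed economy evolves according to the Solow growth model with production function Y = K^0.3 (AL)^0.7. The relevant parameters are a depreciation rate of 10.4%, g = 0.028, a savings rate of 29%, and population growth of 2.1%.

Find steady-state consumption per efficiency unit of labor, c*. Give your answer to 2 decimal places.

In steady state, investment equals break-even investment: s·k^α = (n + g + δ)·k.
Rearranging, k^(1−α) = s / (n + g + δ).
k^0.7 = 0.29 / (0.021 + 0.028 + 0.104) = 0.29 / 0.153 = 1.8954
k* = 1.8954^(1/0.7) ≈ 2.4930
y* = (k*)^α = 2.4930^0.3 ≈ 1.3153
c* = (1 − s)·y* = (1 − 0.29) × 1.3153 ≈ 0.9339

c* = 0.93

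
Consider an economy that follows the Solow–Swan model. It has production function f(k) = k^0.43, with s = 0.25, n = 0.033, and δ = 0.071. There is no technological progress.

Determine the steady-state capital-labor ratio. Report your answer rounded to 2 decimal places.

k* ≈ 4.66

At the steady state, Δk = 0, so s·k^α = (n + δ)·k.
Rearranging, k^(1−α) = s / (n + δ).
k^0.57 = 0.25 / (0.033 + 0.071) = 0.25 / 0.104 = 2.4038
k* = 2.4038^(1/0.57) ≈ 4.6585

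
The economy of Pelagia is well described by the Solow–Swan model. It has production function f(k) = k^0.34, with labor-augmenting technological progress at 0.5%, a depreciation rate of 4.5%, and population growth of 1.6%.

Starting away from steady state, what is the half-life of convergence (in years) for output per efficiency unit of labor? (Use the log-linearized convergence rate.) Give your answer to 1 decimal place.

about 15.9 years

Near the steady state the convergence rate is λ = (1 − α)(n + g + δ).
λ = (1 − 0.34) × 0.066 = 0.66 × 0.066 = 0.04356
Half-life = ln 2 / λ = 0.6931 / 0.04356 ≈ 15.91 years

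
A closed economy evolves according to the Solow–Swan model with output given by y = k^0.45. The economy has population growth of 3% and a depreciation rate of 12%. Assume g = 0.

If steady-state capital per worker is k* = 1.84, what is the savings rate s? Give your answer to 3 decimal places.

s ≈ 0.210

At the steady state, Δk = 0, so s·k^α = (n + δ)·k.
So s / (n + δ) = (k*)^(1−α) = 1.84^0.55 = 1.3985.
Therefore s = 1.3985 × (n + δ) = 1.3985 × 0.150 = 0.2098.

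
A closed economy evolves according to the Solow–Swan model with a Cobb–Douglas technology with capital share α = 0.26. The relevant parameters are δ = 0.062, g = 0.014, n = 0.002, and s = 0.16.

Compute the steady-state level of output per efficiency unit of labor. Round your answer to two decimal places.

At the steady state, Δk = 0, so s·k^α = (n + g + δ)·k.
Rearranging, k^(1−α) = s / (n + g + δ).
k^0.74 = 0.16 / (0.002 + 0.014 + 0.062) = 0.16 / 0.078 = 2.0513
k* = 2.0513^(1/0.74) ≈ 2.6403
y* = (k*)^α = 2.6403^0.26 ≈ 1.2872

y* ≈ 1.29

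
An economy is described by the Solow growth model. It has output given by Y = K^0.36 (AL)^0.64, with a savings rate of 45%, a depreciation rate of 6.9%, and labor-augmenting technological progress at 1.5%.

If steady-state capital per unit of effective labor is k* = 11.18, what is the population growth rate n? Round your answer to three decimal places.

At the steady state, Δk = 0, so s·k^α = (n + g + δ)·k.
So s / (n + g + δ) = (k*)^(1−α) = 11.18^0.64 = 4.6882.
Therefore n + g + δ = s / 4.6882 = 0.45 / 4.6882 = 0.0960, so n = 0.0960 − 0.084 = 0.0120.

n ≈ 0.012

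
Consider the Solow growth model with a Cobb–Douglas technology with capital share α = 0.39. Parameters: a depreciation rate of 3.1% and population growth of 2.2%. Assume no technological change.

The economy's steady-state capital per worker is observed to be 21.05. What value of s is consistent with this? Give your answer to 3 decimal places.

s ≈ 0.340

Steady state requires s·f(k) = (n + δ)·k, i.e. s·k^α = (n + δ)·k.
So s / (n + δ) = (k*)^(1−α) = 21.05^0.61 = 6.4148.
Therefore s = 6.4148 × (n + δ) = 6.4148 × 0.053 = 0.3400.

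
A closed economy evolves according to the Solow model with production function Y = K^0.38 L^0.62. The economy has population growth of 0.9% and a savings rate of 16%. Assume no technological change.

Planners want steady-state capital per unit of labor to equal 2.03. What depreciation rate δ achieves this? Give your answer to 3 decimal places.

In steady state, investment equals break-even investment: s·k^α = (n + δ)·k.
So s / (n + δ) = (k*)^(1−α) = 2.03^0.62 = 1.5511.
Therefore n + δ = s / 1.5511 = 0.16 / 1.5511 = 0.1032, so δ = 0.1032 − 0.009 = 0.0942.

δ ≈ 0.094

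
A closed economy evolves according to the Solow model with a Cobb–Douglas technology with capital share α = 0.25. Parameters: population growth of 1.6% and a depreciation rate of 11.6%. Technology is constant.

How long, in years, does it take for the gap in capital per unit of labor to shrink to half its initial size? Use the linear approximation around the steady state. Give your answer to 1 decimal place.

t_½ ≈ 7.0 years

Near the steady state the convergence rate is λ = (1 − α)(n + δ).
λ = (1 − 0.25) × 0.132 = 0.75 × 0.132 = 0.0990
Half-life = ln 2 / λ = 0.6931 / 0.0990 ≈ 7.00 years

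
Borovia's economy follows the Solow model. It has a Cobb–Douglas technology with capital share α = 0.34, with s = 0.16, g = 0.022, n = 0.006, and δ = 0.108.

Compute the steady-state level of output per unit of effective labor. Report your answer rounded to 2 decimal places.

y* ≈ 1.09

Steady state requires s·f(k) = (n + g + δ)·k, i.e. s·k^α = (n + g + δ)·k.
Dividing both sides by k: k^(1−α) = s / (n + g + δ).
k^0.66 = 0.16 / (0.006 + 0.022 + 0.108) = 0.16 / 0.136 = 1.1765
k* = 1.1765^(1/0.66) ≈ 1.2793
y* = (k*)^α = 1.2793^0.34 ≈ 1.0874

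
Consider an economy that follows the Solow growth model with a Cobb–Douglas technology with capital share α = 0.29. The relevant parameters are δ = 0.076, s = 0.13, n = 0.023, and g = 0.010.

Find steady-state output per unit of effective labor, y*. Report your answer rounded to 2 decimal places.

Steady state requires s·f(k) = (n + g + δ)·k, i.e. s·k^α = (n + g + δ)·k.
Rearranging, k^(1−α) = s / (n + g + δ).
k^0.71 = 0.13 / (0.023 + 0.010 + 0.076) = 0.13 / 0.109 = 1.1927
k* = 1.1927^(1/0.71) ≈ 1.2817
y* = (k*)^α = 1.2817^0.29 ≈ 1.0746

y* = 1.07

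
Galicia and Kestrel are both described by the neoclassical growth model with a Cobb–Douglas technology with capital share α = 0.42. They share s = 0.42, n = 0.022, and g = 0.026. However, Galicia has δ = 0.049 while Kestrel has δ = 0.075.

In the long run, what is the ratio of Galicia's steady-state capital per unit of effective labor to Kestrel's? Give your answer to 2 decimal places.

k*_G / k*_K ≈ 1.51

Steady-state k* = [s/(n + g + δ)]^(1/(1−α)), so the ratio is [ (s_G/(n + g + δ)_G) / (s_K/(n + g + δ)_K) ]^1.7241.
s_G/(n + g + δ)_G = 0.42/0.097 = 4.3299; s_K/(n + g + δ)_K = 0.42/0.123 = 3.4146.
Ratio = (4.3299/3.4146)^1.7241 = 1.2681^1.7241 ≈ 1.5061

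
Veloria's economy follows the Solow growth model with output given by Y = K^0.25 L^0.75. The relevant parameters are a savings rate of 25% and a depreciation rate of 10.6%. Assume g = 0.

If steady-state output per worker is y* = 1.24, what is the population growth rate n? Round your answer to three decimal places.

In steady state, investment equals break-even investment: s·k^α = (n + δ)·k.
Since y* = [s/(n + δ)]^(α/(1−α)), we have s/(n + δ) = (y*)^((1−α)/α) = 1.24^3 = 1.9066.
Therefore n + δ = s / 1.9066 = 0.25 / 1.9066 = 0.1311, so n = 0.1311 − 0.106 = 0.0251.

n ≈ 0.025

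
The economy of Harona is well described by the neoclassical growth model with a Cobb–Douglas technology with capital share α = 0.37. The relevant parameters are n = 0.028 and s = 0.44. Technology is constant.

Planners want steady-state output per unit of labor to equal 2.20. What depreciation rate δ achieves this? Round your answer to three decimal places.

δ ≈ 0.087

In steady state, investment equals break-even investment: s·k^α = (n + δ)·k.
Since y* = [s/(n + δ)]^(α/(1−α)), we have s/(n + δ) = (y*)^((1−α)/α) = 2.20^1.7027 = 3.8286.
Therefore n + δ = s / 3.8286 = 0.44 / 3.8286 = 0.1149, so δ = 0.1149 − 0.028 = 0.0869.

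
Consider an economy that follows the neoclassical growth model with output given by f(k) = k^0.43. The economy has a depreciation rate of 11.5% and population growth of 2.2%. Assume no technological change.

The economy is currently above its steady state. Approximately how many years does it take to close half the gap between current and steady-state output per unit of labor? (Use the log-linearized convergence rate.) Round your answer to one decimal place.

half-life ≈ 8.9 years

Near the steady state the convergence rate is λ = (1 − α)(n + δ).
λ = (1 − 0.43) × 0.137 = 0.57 × 0.137 = 0.07809
Half-life = ln 2 / λ = 0.6931 / 0.07809 ≈ 8.88 years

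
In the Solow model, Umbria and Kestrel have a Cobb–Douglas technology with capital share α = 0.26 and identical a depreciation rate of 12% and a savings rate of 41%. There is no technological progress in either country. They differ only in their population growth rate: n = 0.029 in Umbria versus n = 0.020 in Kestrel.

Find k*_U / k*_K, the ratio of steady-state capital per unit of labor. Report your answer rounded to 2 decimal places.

ratio ≈ 0.92

Steady-state k* = [s/(n + δ)]^(1/(1−α)), so the ratio is [ (s_U/(n + δ)_U) / (s_K/(n + δ)_K) ]^1.3514.
s_U/(n + δ)_U = 0.41/0.149 = 2.7517; s_K/(n + δ)_K = 0.41/0.140 = 2.9286.
Ratio = (2.7517/2.9286)^1.3514 = 0.9396^1.3514 ≈ 0.9193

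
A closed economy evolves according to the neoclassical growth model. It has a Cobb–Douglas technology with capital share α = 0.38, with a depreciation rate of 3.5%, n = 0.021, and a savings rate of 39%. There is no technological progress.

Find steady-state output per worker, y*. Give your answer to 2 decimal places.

Steady state requires s·f(k) = (n + δ)·k, i.e. s·k^α = (n + δ)·k.
Rearranging, k^(1−α) = s / (n + δ).
k^0.62 = 0.39 / (0.021 + 0.035) = 0.39 / 0.056 = 6.9643
k* = 6.9643^(1/0.62) ≈ 22.8813
y* = (k*)^α = 22.8813^0.38 ≈ 3.2855

y* ≈ 3.29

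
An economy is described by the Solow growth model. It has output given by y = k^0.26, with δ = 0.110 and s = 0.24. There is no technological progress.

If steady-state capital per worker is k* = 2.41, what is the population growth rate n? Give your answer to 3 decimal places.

In steady state, investment equals break-even investment: s·k^α = (n + δ)·k.
So s / (n + δ) = (k*)^(1−α) = 2.41^0.74 = 1.9173.
Therefore n + δ = s / 1.9173 = 0.24 / 1.9173 = 0.1252, so n = 0.1252 − 0.110 = 0.0152.

n ≈ 0.015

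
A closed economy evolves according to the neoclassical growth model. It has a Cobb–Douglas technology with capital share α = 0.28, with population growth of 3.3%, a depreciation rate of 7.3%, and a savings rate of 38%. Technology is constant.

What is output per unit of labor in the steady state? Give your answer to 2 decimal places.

y* ≈ 1.64

Steady state requires s·f(k) = (n + δ)·k, i.e. s·k^α = (n + δ)·k.
Dividing both sides by k: k^(1−α) = s / (n + δ).
k^0.72 = 0.38 / (0.033 + 0.073) = 0.38 / 0.106 = 3.5849
k* = 3.5849^(1/0.72) ≈ 5.8899
y* = (k*)^α = 5.8899^0.28 ≈ 1.6430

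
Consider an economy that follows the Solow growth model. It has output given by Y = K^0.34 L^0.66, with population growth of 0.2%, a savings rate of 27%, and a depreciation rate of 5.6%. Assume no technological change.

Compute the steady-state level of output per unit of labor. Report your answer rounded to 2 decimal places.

At the steady state, Δk = 0, so s·k^α = (n + δ)·k.
Dividing both sides by k: k^(1−α) = s / (n + δ).
k^0.66 = 0.27 / (0.002 + 0.056) = 0.27 / 0.058 = 4.6552
k* = 4.6552^(1/0.66) ≈ 10.2808
y* = (k*)^α = 10.2808^0.34 ≈ 2.2085

y* = 2.21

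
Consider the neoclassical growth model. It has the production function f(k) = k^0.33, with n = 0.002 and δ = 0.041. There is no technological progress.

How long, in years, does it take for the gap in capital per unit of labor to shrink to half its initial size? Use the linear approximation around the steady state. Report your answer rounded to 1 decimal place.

Near the steady state the convergence rate is λ = (1 − α)(n + δ).
λ = (1 − 0.33) × 0.043 = 0.67 × 0.043 = 0.02881
Half-life = ln 2 / λ = 0.6931 / 0.02881 ≈ 24.06 years

half-life ≈ 24.1 years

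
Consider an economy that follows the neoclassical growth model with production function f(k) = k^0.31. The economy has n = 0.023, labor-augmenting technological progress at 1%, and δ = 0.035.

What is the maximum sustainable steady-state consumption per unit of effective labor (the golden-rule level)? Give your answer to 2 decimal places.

c_gold ≈ 1.36

At the golden rule, f'(k) = n + g + δ, so α·k^(α−1) = n + g + δ and k_gold = (α/(n + g + δ))^(1/(1−α)).
k_gold = (0.31/0.068)^(1/0.69) = 4.5588^1.4493 ≈ 9.0131
c_gold = f(k_gold) − (n + g + δ)·k_gold = 1.9770 − 0.068×9.0131 ≈ 1.3641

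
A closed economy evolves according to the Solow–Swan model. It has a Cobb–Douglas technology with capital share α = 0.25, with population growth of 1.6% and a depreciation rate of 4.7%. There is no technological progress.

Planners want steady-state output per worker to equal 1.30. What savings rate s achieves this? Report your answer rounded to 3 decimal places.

s ≈ 0.138

Steady state requires s·f(k) = (n + δ)·k, i.e. s·k^α = (n + δ)·k.
Since y* = [s/(n + δ)]^(α/(1−α)), we have s/(n + δ) = (y*)^((1−α)/α) = 1.30^3 = 2.1970.
Therefore s = 2.1970 × (n + δ) = 2.1970 × 0.063 = 0.1384.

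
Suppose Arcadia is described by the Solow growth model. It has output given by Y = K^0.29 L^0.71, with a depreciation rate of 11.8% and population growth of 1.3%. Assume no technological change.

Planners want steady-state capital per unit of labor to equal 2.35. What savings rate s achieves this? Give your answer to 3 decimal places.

s ≈ 0.240

In steady state, investment equals break-even investment: s·k^α = (n + δ)·k.
So s / (n + δ) = (k*)^(1−α) = 2.35^0.71 = 1.8342.
Therefore s = 1.8342 × (n + δ) = 1.8342 × 0.131 = 0.2403.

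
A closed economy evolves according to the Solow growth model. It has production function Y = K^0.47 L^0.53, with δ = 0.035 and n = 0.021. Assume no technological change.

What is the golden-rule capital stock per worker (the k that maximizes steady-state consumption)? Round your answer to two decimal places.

k_gold ≈ 55.36

The golden rule sets f'(k) = n + δ, i.e. α·k^(α−1) = n + δ.
So k^(1−α) = α / (n + δ) = 0.47 / 0.056 = 8.3929.
k_gold = 8.3929^(1/0.53) ≈ 55.3644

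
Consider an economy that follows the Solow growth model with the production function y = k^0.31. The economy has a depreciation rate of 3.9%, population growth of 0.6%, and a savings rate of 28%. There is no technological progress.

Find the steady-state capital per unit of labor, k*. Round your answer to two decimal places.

k* ≈ 14.15

Steady state requires s·f(k) = (n + δ)·k, i.e. s·k^α = (n + δ)·k.
Dividing both sides by k: k^(1−α) = s / (n + δ).
k^0.69 = 0.28 / (0.006 + 0.039) = 0.28 / 0.045 = 6.2222
k* = 6.2222^(1/0.69) ≈ 14.1463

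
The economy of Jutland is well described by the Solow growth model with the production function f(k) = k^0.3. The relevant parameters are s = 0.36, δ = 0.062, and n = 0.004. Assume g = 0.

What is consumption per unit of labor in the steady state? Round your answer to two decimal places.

In steady state, investment equals break-even investment: s·k^α = (n + δ)·k.
Dividing both sides by k: k^(1−α) = s / (n + δ).
k^0.7 = 0.36 / (0.004 + 0.062) = 0.36 / 0.066 = 5.4545
k* = 5.4545^(1/0.7) ≈ 11.2851
y* = (k*)^α = 11.2851^0.3 ≈ 2.0690
c* = (1 − s)·y* = (1 − 0.36) × 2.0690 ≈ 1.3242

c* = 1.32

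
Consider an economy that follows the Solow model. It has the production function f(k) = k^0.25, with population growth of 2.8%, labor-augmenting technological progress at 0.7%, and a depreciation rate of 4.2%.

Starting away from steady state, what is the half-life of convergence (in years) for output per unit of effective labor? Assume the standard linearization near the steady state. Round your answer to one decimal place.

t_½ ≈ 12.0 years

Near the steady state the convergence rate is λ = (1 − α)(n + g + δ).
λ = (1 − 0.25) × 0.077 = 0.75 × 0.077 = 0.05775
Half-life = ln 2 / λ = 0.6931 / 0.05775 ≈ 12.00 years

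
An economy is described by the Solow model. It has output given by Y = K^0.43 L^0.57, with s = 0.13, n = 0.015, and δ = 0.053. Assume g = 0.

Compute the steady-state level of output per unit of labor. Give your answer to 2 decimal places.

At the steady state, Δk = 0, so s·k^α = (n + δ)·k.
Rearranging, k^(1−α) = s / (n + δ).
k^0.57 = 0.13 / (0.015 + 0.053) = 0.13 / 0.068 = 1.9118
k* = 1.9118^(1/0.57) ≈ 3.1172
y* = (k*)^α = 3.1172^0.43 ≈ 1.6305

y* ≈ 1.63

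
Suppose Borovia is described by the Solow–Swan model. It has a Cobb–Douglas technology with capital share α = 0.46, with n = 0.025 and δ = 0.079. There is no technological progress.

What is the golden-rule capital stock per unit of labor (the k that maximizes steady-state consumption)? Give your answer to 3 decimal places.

The golden rule sets f'(k) = n + δ, i.e. α·k^(α−1) = n + δ.
So k^(1−α) = α / (n + δ) = 0.46 / 0.104 = 4.4231.
k_gold = 4.4231^(1/0.54) ≈ 15.6960

k_gold ≈ 15.696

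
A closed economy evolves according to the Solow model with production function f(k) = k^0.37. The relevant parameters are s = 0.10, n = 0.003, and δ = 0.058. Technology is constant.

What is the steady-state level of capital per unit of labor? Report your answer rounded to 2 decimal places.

k* ≈ 2.19

At the steady state, Δk = 0, so s·k^α = (n + δ)·k.
Rearranging, k^(1−α) = s / (n + δ).
k^0.63 = 0.10 / (0.003 + 0.058) = 0.10 / 0.061 = 1.6393
k* = 1.6393^(1/0.63) ≈ 2.1914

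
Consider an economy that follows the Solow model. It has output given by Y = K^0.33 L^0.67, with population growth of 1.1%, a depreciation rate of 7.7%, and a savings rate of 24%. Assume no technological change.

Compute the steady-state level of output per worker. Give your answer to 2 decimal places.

y* ≈ 1.64

Steady state requires s·f(k) = (n + δ)·k, i.e. s·k^α = (n + δ)·k.
Dividing both sides by k: k^(1−α) = s / (n + δ).
k^0.67 = 0.24 / (0.011 + 0.077) = 0.24 / 0.088 = 2.7273
k* = 2.7273^(1/0.67) ≈ 4.4704
y* = (k*)^α = 4.4704^0.33 ≈ 1.6391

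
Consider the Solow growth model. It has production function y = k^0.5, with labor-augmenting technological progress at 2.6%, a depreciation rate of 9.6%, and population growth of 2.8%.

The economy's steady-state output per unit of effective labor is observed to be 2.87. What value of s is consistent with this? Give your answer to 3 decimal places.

s ≈ 0.431

At the steady state, Δk = 0, so s·k^α = (n + g + δ)·k.
Since y* = [s/(n + g + δ)]^(α/(1−α)), we have s/(n + g + δ) = (y*)^((1−α)/α) = 2.87^1 = 2.8700.
Therefore s = 2.8700 × (n + g + δ) = 2.8700 × 0.150 = 0.4305.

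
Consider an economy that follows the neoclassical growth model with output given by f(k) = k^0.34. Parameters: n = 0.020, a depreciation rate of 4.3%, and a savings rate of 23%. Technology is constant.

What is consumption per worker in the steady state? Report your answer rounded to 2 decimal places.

In steady state, investment equals break-even investment: s·k^α = (n + δ)·k.
Rearranging, k^(1−α) = s / (n + δ).
k^0.66 = 0.23 / (0.020 + 0.043) = 0.23 / 0.063 = 3.6508
k* = 3.6508^(1/0.66) ≈ 7.1138
y* = (k*)^α = 7.1138^0.34 ≈ 1.9486
c* = (1 − s)·y* = (1 − 0.23) × 1.9486 ≈ 1.5004

c* = 1.50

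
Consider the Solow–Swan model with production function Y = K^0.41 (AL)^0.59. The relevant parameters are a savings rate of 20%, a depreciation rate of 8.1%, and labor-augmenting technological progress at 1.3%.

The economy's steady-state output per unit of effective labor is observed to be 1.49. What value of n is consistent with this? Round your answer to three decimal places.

n ≈ 0.019

In steady state, investment equals break-even investment: s·k^α = (n + g + δ)·k.
Since y* = [s/(n + g + δ)]^(α/(1−α)), we have s/(n + g + δ) = (y*)^((1−α)/α) = 1.49^1.439 = 1.7751.
Therefore n + g + δ = s / 1.7751 = 0.20 / 1.7751 = 0.1127, so n = 0.1127 − 0.094 = 0.0187.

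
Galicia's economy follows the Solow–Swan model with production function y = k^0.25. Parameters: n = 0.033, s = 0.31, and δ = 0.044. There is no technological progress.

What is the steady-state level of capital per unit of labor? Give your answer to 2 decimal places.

k* ≈ 6.40

At the steady state, Δk = 0, so s·k^α = (n + δ)·k.
Rearranging, k^(1−α) = s / (n + δ).
k^0.75 = 0.31 / (0.033 + 0.044) = 0.31 / 0.077 = 4.0260
k* = 4.0260^(1/0.75) ≈ 6.4047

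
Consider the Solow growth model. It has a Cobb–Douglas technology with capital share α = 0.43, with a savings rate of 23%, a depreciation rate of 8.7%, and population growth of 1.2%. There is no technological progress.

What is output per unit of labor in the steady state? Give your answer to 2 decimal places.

In steady state, investment equals break-even investment: s·k^α = (n + δ)·k.
Dividing both sides by k: k^(1−α) = s / (n + δ).
k^0.57 = 0.23 / (0.012 + 0.087) = 0.23 / 0.099 = 2.3232
k* = 2.3232^(1/0.57) ≈ 4.3879
y* = (k*)^α = 4.3879^0.43 ≈ 1.8887

y* ≈ 1.89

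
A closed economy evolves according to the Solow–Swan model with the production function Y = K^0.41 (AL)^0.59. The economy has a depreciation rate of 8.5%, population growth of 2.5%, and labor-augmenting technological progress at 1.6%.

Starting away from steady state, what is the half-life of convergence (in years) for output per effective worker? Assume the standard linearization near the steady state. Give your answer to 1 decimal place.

Near the steady state the convergence rate is λ = (1 − α)(n + g + δ).
λ = (1 − 0.41) × 0.126 = 0.59 × 0.126 = 0.07434
Half-life = ln 2 / λ = 0.6931 / 0.07434 ≈ 9.32 years

t_½ ≈ 9.3 years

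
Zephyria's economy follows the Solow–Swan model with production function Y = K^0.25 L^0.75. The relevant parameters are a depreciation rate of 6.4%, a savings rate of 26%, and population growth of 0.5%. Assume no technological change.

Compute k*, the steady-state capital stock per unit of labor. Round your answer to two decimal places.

Steady state requires s·f(k) = (n + δ)·k, i.e. s·k^α = (n + δ)·k.
Dividing both sides by k: k^(1−α) = s / (n + δ).
k^0.75 = 0.26 / (0.005 + 0.064) = 0.26 / 0.069 = 3.7681
k* = 3.7681^(1/0.75) ≈ 5.8636

k* = 5.86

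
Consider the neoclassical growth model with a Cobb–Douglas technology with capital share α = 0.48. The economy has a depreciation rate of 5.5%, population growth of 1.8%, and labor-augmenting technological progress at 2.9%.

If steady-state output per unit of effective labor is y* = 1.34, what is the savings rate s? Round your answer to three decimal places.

s ≈ 0.140

Steady state requires s·f(k) = (n + g + δ)·k, i.e. s·k^α = (n + g + δ)·k.
Since y* = [s/(n + g + δ)]^(α/(1−α)), we have s/(n + g + δ) = (y*)^((1−α)/α) = 1.34^1.0833 = 1.3731.
Therefore s = 1.3731 × (n + g + δ) = 1.3731 × 0.102 = 0.1401.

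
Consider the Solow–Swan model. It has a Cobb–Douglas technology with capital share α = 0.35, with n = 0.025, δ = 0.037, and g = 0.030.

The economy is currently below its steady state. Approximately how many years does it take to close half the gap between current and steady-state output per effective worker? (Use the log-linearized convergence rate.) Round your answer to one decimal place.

Near the steady state the convergence rate is λ = (1 − α)(n + g + δ).
λ = (1 − 0.35) × 0.092 = 0.65 × 0.092 = 0.0598
Half-life = ln 2 / λ = 0.6931 / 0.0598 ≈ 11.59 years

t_½ ≈ 11.6 years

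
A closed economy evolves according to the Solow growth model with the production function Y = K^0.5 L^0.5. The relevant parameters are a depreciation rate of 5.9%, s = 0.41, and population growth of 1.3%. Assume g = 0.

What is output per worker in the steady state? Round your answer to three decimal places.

y* = 5.694

At the steady state, Δk = 0, so s·k^α = (n + δ)·k.
Rearranging, k^(1−α) = s / (n + δ).
k^0.5 = 0.41 / (0.013 + 0.059) = 0.41 / 0.072 = 5.6944
k* = 5.6944^(1/0.5) ≈ 32.4262
y* = (k*)^α = 32.4262^0.5 ≈ 5.6944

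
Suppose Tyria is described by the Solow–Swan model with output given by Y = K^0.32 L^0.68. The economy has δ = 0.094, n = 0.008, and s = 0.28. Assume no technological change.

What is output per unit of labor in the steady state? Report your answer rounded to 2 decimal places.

y* = 1.61

At the steady state, Δk = 0, so s·k^α = (n + δ)·k.
Dividing both sides by k: k^(1−α) = s / (n + δ).
k^0.68 = 0.28 / (0.008 + 0.094) = 0.28 / 0.102 = 2.7451
k* = 2.7451^(1/0.68) ≈ 4.4151
y* = (k*)^α = 4.4151^0.32 ≈ 1.6084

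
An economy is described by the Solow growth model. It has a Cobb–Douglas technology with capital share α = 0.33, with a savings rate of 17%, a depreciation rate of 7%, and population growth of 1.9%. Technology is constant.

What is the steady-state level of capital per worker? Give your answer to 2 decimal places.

k* = 2.63

At the steady state, Δk = 0, so s·k^α = (n + δ)·k.
Rearranging, k^(1−α) = s / (n + δ).
k^0.67 = 0.17 / (0.019 + 0.070) = 0.17 / 0.089 = 1.9101
k* = 1.9101^(1/0.67) ≈ 2.6272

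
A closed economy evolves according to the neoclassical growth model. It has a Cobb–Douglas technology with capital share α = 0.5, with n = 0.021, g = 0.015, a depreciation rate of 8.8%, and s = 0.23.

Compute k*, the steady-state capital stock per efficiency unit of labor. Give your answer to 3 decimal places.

Steady state requires s·f(k) = (n + g + δ)·k, i.e. s·k^α = (n + g + δ)·k.
Dividing both sides by k: k^(1−α) = s / (n + g + δ).
k^0.5 = 0.23 / (0.021 + 0.015 + 0.088) = 0.23 / 0.124 = 1.8548
k* = 1.8548^(1/0.5) ≈ 3.4403

k* = 3.440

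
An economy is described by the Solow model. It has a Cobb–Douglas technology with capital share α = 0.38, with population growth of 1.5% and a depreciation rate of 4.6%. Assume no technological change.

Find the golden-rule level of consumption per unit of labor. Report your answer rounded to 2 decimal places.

At the golden rule, f'(k) = n + δ, so α·k^(α−1) = n + δ and k_gold = (α/(n + δ))^(1/(1−α)).
k_gold = (0.38/0.061)^(1/0.62) = 6.2295^1.6129 ≈ 19.1150
c_gold = f(k_gold) − (n + δ)·k_gold = 3.0685 − 0.061×19.1150 ≈ 1.9025

c_gold ≈ 1.90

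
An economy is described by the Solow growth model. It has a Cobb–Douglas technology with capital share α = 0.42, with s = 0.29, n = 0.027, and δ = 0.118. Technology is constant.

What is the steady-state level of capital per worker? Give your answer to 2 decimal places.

k* ≈ 3.30

Steady state requires s·f(k) = (n + δ)·k, i.e. s·k^α = (n + δ)·k.
Rearranging, k^(1−α) = s / (n + δ).
k^0.58 = 0.29 / (0.027 + 0.118) = 0.29 / 0.145 = 2.0000
k* = 2.0000^(1/0.58) ≈ 3.3038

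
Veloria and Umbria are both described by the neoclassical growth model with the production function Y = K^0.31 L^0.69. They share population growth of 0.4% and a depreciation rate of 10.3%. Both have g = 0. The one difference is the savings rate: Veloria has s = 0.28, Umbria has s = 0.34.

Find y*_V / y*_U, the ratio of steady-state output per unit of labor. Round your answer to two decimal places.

y*_V / y*_U ≈ 0.92

Steady-state y* = [s/(n + δ)]^(α/(1−α)), so the ratio is [ (s_V/(n + δ)_V) / (s_U/(n + δ)_U) ]^0.4493.
s_V/(n + δ)_V = 0.28/0.107 = 2.6168; s_U/(n + δ)_U = 0.34/0.107 = 3.1776.
Ratio = (2.6168/3.1776)^0.4493 = 0.8235^0.4493 ≈ 0.9164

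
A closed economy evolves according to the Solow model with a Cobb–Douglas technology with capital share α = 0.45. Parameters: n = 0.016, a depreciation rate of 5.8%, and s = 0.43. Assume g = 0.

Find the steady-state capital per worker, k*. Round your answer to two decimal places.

k* = 24.52

At the steady state, Δk = 0, so s·k^α = (n + δ)·k.
Dividing both sides by k: k^(1−α) = s / (n + δ).
k^0.55 = 0.43 / (0.016 + 0.058) = 0.43 / 0.074 = 5.8108
k* = 5.8108^(1/0.55) ≈ 24.5200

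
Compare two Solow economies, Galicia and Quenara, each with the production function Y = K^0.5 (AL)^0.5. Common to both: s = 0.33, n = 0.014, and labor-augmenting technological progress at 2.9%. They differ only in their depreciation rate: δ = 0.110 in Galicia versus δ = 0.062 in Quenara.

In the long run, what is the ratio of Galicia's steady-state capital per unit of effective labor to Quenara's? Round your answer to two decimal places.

k*_G / k*_Q ≈ 0.47

Steady-state k* = [s/(n + g + δ)]^(1/(1−α)), so the ratio is [ (s_G/(n + g + δ)_G) / (s_Q/(n + g + δ)_Q) ]^2.
s_G/(n + g + δ)_G = 0.33/0.153 = 2.1569; s_Q/(n + g + δ)_Q = 0.33/0.105 = 3.1429.
Ratio = (2.1569/3.1429)^2 = 0.6863^2 ≈ 0.4710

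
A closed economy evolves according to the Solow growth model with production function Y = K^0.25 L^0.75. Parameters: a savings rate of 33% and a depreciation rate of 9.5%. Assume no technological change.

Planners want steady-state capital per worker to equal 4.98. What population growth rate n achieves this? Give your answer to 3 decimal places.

Steady state requires s·f(k) = (n + δ)·k, i.e. s·k^α = (n + δ)·k.
So s / (n + δ) = (k*)^(1−α) = 4.98^0.75 = 3.3337.
Therefore n + δ = s / 3.3337 = 0.33 / 3.3337 = 0.0990, so n = 0.0990 − 0.095 = 0.0040.

n ≈ 0.004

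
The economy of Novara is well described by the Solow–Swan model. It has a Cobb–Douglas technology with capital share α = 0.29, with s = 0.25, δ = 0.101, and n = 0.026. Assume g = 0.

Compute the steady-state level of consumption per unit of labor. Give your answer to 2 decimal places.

c* ≈ 0.99

In steady state, investment equals break-even investment: s·k^α = (n + δ)·k.
Rearranging, k^(1−α) = s / (n + δ).
k^0.71 = 0.25 / (0.026 + 0.101) = 0.25 / 0.127 = 1.9685
k* = 1.9685^(1/0.71) ≈ 2.5958
y* = (k*)^α = 2.5958^0.29 ≈ 1.3187
c* = (1 − s)·y* = (1 − 0.25) × 1.3187 ≈ 0.9890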